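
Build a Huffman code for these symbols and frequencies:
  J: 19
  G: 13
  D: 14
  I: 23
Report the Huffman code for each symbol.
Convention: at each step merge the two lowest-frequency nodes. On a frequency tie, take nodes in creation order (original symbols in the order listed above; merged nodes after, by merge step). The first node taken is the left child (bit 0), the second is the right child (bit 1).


Huffman tree construction:
Step 1: Merge G(13) + D(14) = 27
Step 2: Merge J(19) + I(23) = 42
Step 3: Merge (G+D)(27) + (J+I)(42) = 69
Read each symbol's code off the tree from the root (left child = 0, right child = 1).

Codes:
  J: 10 (length 2)
  G: 00 (length 2)
  D: 01 (length 2)
  I: 11 (length 2)
Average code length: 138/69 = 2.0000 bits/symbol


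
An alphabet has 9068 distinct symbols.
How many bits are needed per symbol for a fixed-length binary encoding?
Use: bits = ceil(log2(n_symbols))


log2(9068) = 13.1466
Bracket: 2^13 = 8192 < 9068 <= 2^14 = 16384
So ceil(log2(9068)) = 14

bits = ceil(log2(9068)) = ceil(13.1466) = 14 bits


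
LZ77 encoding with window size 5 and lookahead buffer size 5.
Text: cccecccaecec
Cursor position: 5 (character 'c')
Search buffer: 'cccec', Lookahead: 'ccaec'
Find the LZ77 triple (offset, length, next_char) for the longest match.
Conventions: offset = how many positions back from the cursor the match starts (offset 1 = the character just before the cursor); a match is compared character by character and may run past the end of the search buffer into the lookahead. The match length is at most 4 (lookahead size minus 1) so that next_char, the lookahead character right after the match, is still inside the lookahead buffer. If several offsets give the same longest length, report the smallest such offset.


Try each offset into the search buffer:
  offset=1 (pos 4, char 'c'): match length 2
  offset=2 (pos 3, char 'e'): match length 0
  offset=3 (pos 2, char 'c'): match length 1
  offset=4 (pos 1, char 'c'): match length 2
  offset=5 (pos 0, char 'c'): match length 2
Longest match has length 2, found at offsets 1, 4, 5; take the smallest, offset 1.
next_char = character at position 5 + 2 = 7 -> 'a'

Best match: offset=1, length=2 (matching 'cc' starting at position 4)
LZ77 triple: (1, 2, 'a')


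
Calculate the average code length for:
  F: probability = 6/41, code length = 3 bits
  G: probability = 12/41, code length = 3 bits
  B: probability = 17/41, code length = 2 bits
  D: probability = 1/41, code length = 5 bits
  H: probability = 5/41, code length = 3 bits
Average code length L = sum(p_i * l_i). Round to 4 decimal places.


Weighted contributions p_i * l_i:
  F: (6/41) * 3 = 18/41
  G: (12/41) * 3 = 36/41
  B: (17/41) * 2 = 34/41
  D: (1/41) * 5 = 5/41
  H: (5/41) * 3 = 15/41
Sum = (18 + 36 + 34 + 5 + 15)/41 = 108/41

L = 108/41 = 2.6341 bits/symbol


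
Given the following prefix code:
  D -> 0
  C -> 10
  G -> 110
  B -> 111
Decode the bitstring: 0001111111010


Decoding step by step:
Bits 0 -> D
Bits 0 -> D
Bits 0 -> D
Bits 111 -> B
Bits 111 -> B
Bits 10 -> C
Bits 10 -> C


Decoded message: DDDBBCC


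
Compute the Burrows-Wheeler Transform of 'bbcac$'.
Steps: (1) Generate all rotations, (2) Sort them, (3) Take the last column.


Rotations (sorted):
  0: $bbcac -> last char: c
  1: ac$bbc -> last char: c
  2: bbcac$ -> last char: $
  3: bcac$b -> last char: b
  4: c$bbca -> last char: a
  5: cac$bb -> last char: b


BWT = cc$bab


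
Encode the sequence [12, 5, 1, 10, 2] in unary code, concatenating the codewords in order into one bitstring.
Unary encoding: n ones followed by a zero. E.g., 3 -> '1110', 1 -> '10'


Encode each number as n ones followed by a terminating 0:
  12 -> 1111111111110 (13 bits)
  5 -> 111110 (6 bits)
  1 -> 10 (2 bits)
  10 -> 11111111110 (11 bits)
  2 -> 110 (3 bits)
Total length = 13 + 6 + 2 + 11 + 3 = 35 bits.

Unary([12, 5, 1, 10, 2]) = 11111111111101111101011111111110110 (35 bits)


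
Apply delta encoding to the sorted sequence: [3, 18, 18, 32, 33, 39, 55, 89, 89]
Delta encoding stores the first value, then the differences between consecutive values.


First value: 3
Deltas:
  18 - 3 = 15
  18 - 18 = 0
  32 - 18 = 14
  33 - 32 = 1
  39 - 33 = 6
  55 - 39 = 16
  89 - 55 = 34
  89 - 89 = 0


Delta encoded: [3, 15, 0, 14, 1, 6, 16, 34, 0]


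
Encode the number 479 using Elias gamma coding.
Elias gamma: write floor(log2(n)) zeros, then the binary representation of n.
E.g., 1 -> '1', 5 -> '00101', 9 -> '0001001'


num_bits = floor(log2(479)) + 1 = 9
leading_zeros = num_bits - 1 = 8
binary(479) = 111011111

Elias gamma(479) = '00000000' + '111011111' = 00000000111011111 (17 bits)


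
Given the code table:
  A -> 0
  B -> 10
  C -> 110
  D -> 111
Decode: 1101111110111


Decoding:
110 -> C
111 -> D
111 -> D
0 -> A
111 -> D


Result: CDDAD


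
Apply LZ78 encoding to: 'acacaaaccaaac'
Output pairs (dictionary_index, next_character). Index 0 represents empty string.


LZ78 encoding steps:
Dictionary: {0: ''}
Step 1: w='' (idx 0), next='a' -> output (0, 'a'), add 'a' as idx 1
Step 2: w='' (idx 0), next='c' -> output (0, 'c'), add 'c' as idx 2
Step 3: w='a' (idx 1), next='c' -> output (1, 'c'), add 'ac' as idx 3
Step 4: w='a' (idx 1), next='a' -> output (1, 'a'), add 'aa' as idx 4
Step 5: w='ac' (idx 3), next='c' -> output (3, 'c'), add 'acc' as idx 5
Step 6: w='aa' (idx 4), next='a' -> output (4, 'a'), add 'aaa' as idx 6
Step 7: w='c' (idx 2), end of input -> output (2, '')


Encoded: [(0, 'a'), (0, 'c'), (1, 'c'), (1, 'a'), (3, 'c'), (4, 'a'), (2, '')]


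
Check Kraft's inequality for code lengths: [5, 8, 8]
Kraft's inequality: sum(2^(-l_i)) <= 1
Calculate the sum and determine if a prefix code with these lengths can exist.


Sum = 2^(-5) + 2^(-8) + 2^(-8)
    = 0.03125 + 0.00390625 + 0.00390625
    = 10/256 = 0.0390625
Since 0.0390625 <= 1, Kraft's inequality IS satisfied.
A prefix code with these lengths CAN exist.

Kraft sum = 0.0390625. Satisfied.


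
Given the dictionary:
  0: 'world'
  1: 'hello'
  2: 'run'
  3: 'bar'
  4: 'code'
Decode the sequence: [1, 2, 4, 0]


Look up each index in the dictionary:
  1 -> 'hello'
  2 -> 'run'
  4 -> 'code'
  0 -> 'world'

Decoded: "hello run code world"


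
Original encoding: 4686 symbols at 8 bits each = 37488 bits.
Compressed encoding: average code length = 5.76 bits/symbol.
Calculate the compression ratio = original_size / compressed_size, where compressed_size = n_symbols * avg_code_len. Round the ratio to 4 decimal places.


original_size = n_symbols * orig_bits = 4686 * 8 = 37488 bits
compressed_size = n_symbols * avg_code_len = 4686 * 5.76 = 26991.36 bits
ratio = original_size / compressed_size = 37488 / 26991.36 = 1.3889

Compression ratio = 1.3889


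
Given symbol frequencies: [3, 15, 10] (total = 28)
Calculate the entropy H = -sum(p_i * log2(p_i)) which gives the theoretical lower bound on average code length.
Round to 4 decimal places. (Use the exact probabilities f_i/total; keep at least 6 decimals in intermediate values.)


Per-symbol terms -p_i * log2(p_i) with p_i = f_i/28:
  p = 3/28 = 0.107143: log2(p) = -3.222392, -p*log2(p) = 0.345256
  p = 15/28 = 0.535714: log2(p) = -0.900464, -p*log2(p) = 0.482392
  p = 10/28 = 0.357143: log2(p) = -1.485427, -p*log2(p) = 0.530510
H = 0.345256 + 0.482392 + 0.530510 = 1.358158

H = 1.3582 bits/symbol


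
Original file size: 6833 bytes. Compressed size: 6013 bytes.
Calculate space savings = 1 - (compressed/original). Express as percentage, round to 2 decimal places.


ratio = compressed/original = 6013/6833 = 0.879994
savings = 1 - ratio = 1 - 0.879994 = 0.120006
as a percentage: 0.120006 * 100 = 12.0%

Space savings = 1 - 6013/6833 = 12.0%


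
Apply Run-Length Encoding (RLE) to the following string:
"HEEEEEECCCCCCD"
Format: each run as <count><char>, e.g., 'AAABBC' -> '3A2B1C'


Scanning runs left to right:
  i=0: run of 'H' x 1 -> '1H'
  i=1: run of 'E' x 6 -> '6E'
  i=7: run of 'C' x 6 -> '6C'
  i=13: run of 'D' x 1 -> '1D'

RLE = 1H6E6C1D


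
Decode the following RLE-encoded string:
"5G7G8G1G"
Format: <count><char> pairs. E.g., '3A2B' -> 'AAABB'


Expanding each <count><char> pair:
  5G -> 'GGGGG'
  7G -> 'GGGGGGG'
  8G -> 'GGGGGGGG'
  1G -> 'G'

Decoded = GGGGGGGGGGGGGGGGGGGGG


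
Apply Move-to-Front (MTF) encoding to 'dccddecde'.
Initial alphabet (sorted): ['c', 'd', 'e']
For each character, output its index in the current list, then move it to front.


MTF encoding:
'd': index 1 in ['c', 'd', 'e'] -> ['d', 'c', 'e']
'c': index 1 in ['d', 'c', 'e'] -> ['c', 'd', 'e']
'c': index 0 in ['c', 'd', 'e'] -> ['c', 'd', 'e']
'd': index 1 in ['c', 'd', 'e'] -> ['d', 'c', 'e']
'd': index 0 in ['d', 'c', 'e'] -> ['d', 'c', 'e']
'e': index 2 in ['d', 'c', 'e'] -> ['e', 'd', 'c']
'c': index 2 in ['e', 'd', 'c'] -> ['c', 'e', 'd']
'd': index 2 in ['c', 'e', 'd'] -> ['d', 'c', 'e']
'e': index 2 in ['d', 'c', 'e'] -> ['e', 'd', 'c']


Output: [1, 1, 0, 1, 0, 2, 2, 2, 2]


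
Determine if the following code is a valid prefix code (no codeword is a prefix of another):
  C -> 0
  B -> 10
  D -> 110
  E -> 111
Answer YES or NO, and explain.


Checking each pair (does one codeword prefix another?):
  C='0' vs B='10': no prefix
  C='0' vs D='110': no prefix
  C='0' vs E='111': no prefix
  B='10' vs C='0': no prefix
  B='10' vs D='110': no prefix
  B='10' vs E='111': no prefix
  D='110' vs C='0': no prefix
  D='110' vs B='10': no prefix
  D='110' vs E='111': no prefix
  E='111' vs C='0': no prefix
  E='111' vs B='10': no prefix
  E='111' vs D='110': no prefix
No violation found over all pairs.

YES -- this is a valid prefix code. No codeword is a prefix of any other codeword.


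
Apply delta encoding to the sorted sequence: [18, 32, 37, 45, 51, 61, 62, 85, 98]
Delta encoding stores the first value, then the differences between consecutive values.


First value: 18
Deltas:
  32 - 18 = 14
  37 - 32 = 5
  45 - 37 = 8
  51 - 45 = 6
  61 - 51 = 10
  62 - 61 = 1
  85 - 62 = 23
  98 - 85 = 13


Delta encoded: [18, 14, 5, 8, 6, 10, 1, 23, 13]


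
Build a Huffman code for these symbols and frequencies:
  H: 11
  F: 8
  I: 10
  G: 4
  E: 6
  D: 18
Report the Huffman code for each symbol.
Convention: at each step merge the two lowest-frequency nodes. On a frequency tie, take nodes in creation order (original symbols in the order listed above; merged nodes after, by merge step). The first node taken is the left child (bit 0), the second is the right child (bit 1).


Huffman tree construction:
Step 1: Merge G(4) + E(6) = 10
Step 2: Merge F(8) + I(10) = 18
Step 3: Merge (G+E)(10) + H(11) = 21
Step 4: Merge D(18) + (F+I)(18) = 36
Step 5: Merge ((G+E)+H)(21) + (D+(F+I))(36) = 57
Read each symbol's code off the tree from the root (left child = 0, right child = 1).

Codes:
  H: 01 (length 2)
  F: 110 (length 3)
  I: 111 (length 3)
  G: 000 (length 3)
  E: 001 (length 3)
  D: 10 (length 2)
Average code length: 142/57 = 2.4912 bits/symbol


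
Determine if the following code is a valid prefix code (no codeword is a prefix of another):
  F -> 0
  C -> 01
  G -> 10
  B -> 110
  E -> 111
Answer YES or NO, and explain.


Checking each pair (does one codeword prefix another?):
  F='0' vs C='01': prefix -- VIOLATION

NO -- this is NOT a valid prefix code. F (0) is a prefix of C (01).


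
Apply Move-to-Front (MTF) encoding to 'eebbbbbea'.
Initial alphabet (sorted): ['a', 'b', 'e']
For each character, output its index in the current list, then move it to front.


MTF encoding:
'e': index 2 in ['a', 'b', 'e'] -> ['e', 'a', 'b']
'e': index 0 in ['e', 'a', 'b'] -> ['e', 'a', 'b']
'b': index 2 in ['e', 'a', 'b'] -> ['b', 'e', 'a']
'b': index 0 in ['b', 'e', 'a'] -> ['b', 'e', 'a']
'b': index 0 in ['b', 'e', 'a'] -> ['b', 'e', 'a']
'b': index 0 in ['b', 'e', 'a'] -> ['b', 'e', 'a']
'b': index 0 in ['b', 'e', 'a'] -> ['b', 'e', 'a']
'e': index 1 in ['b', 'e', 'a'] -> ['e', 'b', 'a']
'a': index 2 in ['e', 'b', 'a'] -> ['a', 'e', 'b']


Output: [2, 0, 2, 0, 0, 0, 0, 1, 2]


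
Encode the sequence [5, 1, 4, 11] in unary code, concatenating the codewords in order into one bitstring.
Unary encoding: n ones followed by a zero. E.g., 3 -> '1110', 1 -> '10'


Encode each number as n ones followed by a terminating 0:
  5 -> 111110 (6 bits)
  1 -> 10 (2 bits)
  4 -> 11110 (5 bits)
  11 -> 111111111110 (12 bits)
Total length = 6 + 2 + 5 + 12 = 25 bits.

Unary([5, 1, 4, 11]) = 1111101011110111111111110 (25 bits)


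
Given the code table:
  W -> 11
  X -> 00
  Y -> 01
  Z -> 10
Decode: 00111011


Decoding:
00 -> X
11 -> W
10 -> Z
11 -> W


Result: XWZW


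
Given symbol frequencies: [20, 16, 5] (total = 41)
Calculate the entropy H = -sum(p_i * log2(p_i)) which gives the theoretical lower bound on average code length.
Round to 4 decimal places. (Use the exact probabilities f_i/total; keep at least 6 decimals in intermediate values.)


Per-symbol terms -p_i * log2(p_i) with p_i = f_i/41:
  p = 20/41 = 0.487805: log2(p) = -1.035624, -p*log2(p) = 0.505182
  p = 16/41 = 0.390244: log2(p) = -1.357552, -p*log2(p) = 0.529776
  p = 5/41 = 0.121951: log2(p) = -3.035624, -p*log2(p) = 0.370198
H = 0.505182 + 0.529776 + 0.370198 = 1.405156

H = 1.4052 bits/symbol


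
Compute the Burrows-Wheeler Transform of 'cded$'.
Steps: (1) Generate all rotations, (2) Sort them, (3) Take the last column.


Rotations (sorted):
  0: $cded -> last char: d
  1: cded$ -> last char: $
  2: d$cde -> last char: e
  3: ded$c -> last char: c
  4: ed$cd -> last char: d


BWT = d$ecd


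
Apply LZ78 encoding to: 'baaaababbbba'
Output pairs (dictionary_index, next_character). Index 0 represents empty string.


LZ78 encoding steps:
Dictionary: {0: ''}
Step 1: w='' (idx 0), next='b' -> output (0, 'b'), add 'b' as idx 1
Step 2: w='' (idx 0), next='a' -> output (0, 'a'), add 'a' as idx 2
Step 3: w='a' (idx 2), next='a' -> output (2, 'a'), add 'aa' as idx 3
Step 4: w='a' (idx 2), next='b' -> output (2, 'b'), add 'ab' as idx 4
Step 5: w='ab' (idx 4), next='b' -> output (4, 'b'), add 'abb' as idx 5
Step 6: w='b' (idx 1), next='b' -> output (1, 'b'), add 'bb' as idx 6
Step 7: w='a' (idx 2), end of input -> output (2, '')


Encoded: [(0, 'b'), (0, 'a'), (2, 'a'), (2, 'b'), (4, 'b'), (1, 'b'), (2, '')]


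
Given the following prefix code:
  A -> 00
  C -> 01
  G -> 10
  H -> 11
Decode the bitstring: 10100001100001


Decoding step by step:
Bits 10 -> G
Bits 10 -> G
Bits 00 -> A
Bits 01 -> C
Bits 10 -> G
Bits 00 -> A
Bits 01 -> C


Decoded message: GGACGAC


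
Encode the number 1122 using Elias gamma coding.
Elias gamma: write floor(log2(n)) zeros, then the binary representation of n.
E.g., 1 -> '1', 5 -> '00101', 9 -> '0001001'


num_bits = floor(log2(1122)) + 1 = 11
leading_zeros = num_bits - 1 = 10
binary(1122) = 10001100010

Elias gamma(1122) = '0000000000' + '10001100010' = 000000000010001100010 (21 bits)


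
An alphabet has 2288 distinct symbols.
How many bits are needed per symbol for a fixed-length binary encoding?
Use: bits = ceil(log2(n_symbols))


log2(2288) = 11.1599
Bracket: 2^11 = 2048 < 2288 <= 2^12 = 4096
So ceil(log2(2288)) = 12

bits = ceil(log2(2288)) = ceil(11.1599) = 12 bits


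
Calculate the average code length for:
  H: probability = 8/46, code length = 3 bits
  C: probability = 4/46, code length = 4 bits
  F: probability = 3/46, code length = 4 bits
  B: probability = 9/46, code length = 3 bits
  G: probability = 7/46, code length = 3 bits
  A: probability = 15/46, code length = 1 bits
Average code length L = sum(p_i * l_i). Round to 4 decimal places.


Weighted contributions p_i * l_i:
  H: (8/46) * 3 = 24/46
  C: (4/46) * 4 = 16/46
  F: (3/46) * 4 = 12/46
  B: (9/46) * 3 = 27/46
  G: (7/46) * 3 = 21/46
  A: (15/46) * 1 = 15/46
Sum = (24 + 16 + 12 + 27 + 21 + 15)/46 = 115/46

L = 115/46 = 2.5000 bits/symbol


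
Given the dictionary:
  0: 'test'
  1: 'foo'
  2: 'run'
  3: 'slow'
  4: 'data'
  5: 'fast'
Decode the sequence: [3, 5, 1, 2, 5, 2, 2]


Look up each index in the dictionary:
  3 -> 'slow'
  5 -> 'fast'
  1 -> 'foo'
  2 -> 'run'
  5 -> 'fast'
  2 -> 'run'
  2 -> 'run'

Decoded: "slow fast foo run fast run run"


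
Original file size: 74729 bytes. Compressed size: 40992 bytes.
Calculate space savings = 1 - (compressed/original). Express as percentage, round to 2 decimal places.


ratio = compressed/original = 40992/74729 = 0.548542
savings = 1 - ratio = 1 - 0.548542 = 0.451458
as a percentage: 0.451458 * 100 = 45.15%

Space savings = 1 - 40992/74729 = 45.15%


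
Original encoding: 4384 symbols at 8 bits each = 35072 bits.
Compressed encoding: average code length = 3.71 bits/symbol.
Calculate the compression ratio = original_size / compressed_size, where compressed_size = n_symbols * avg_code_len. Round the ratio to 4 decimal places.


original_size = n_symbols * orig_bits = 4384 * 8 = 35072 bits
compressed_size = n_symbols * avg_code_len = 4384 * 3.71 = 16264.64 bits
ratio = original_size / compressed_size = 35072 / 16264.64 = 2.1563

Compression ratio = 2.1563


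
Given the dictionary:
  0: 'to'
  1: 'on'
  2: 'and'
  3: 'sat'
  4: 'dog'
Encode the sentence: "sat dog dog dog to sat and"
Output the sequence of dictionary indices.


Look up each word in the dictionary:
  'sat' -> 3
  'dog' -> 4
  'dog' -> 4
  'dog' -> 4
  'to' -> 0
  'sat' -> 3
  'and' -> 2

Encoded: [3, 4, 4, 4, 0, 3, 2]


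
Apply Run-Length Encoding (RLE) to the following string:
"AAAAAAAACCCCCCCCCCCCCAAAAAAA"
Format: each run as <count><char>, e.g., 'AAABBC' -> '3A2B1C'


Scanning runs left to right:
  i=0: run of 'A' x 8 -> '8A'
  i=8: run of 'C' x 13 -> '13C'
  i=21: run of 'A' x 7 -> '7A'

RLE = 8A13C7A


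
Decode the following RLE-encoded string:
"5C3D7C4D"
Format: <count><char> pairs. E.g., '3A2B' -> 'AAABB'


Expanding each <count><char> pair:
  5C -> 'CCCCC'
  3D -> 'DDD'
  7C -> 'CCCCCCC'
  4D -> 'DDDD'

Decoded = CCCCCDDDCCCCCCCDDDD


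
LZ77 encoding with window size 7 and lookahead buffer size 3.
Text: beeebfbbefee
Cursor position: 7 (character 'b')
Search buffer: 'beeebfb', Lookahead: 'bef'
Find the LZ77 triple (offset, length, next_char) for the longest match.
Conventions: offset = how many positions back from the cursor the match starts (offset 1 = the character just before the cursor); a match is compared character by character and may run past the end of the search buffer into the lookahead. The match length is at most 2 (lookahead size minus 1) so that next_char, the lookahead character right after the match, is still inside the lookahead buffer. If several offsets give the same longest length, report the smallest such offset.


Try each offset into the search buffer:
  offset=1 (pos 6, char 'b'): match length 1
  offset=2 (pos 5, char 'f'): match length 0
  offset=3 (pos 4, char 'b'): match length 1
  offset=4 (pos 3, char 'e'): match length 0
  offset=5 (pos 2, char 'e'): match length 0
  offset=6 (pos 1, char 'e'): match length 0
  offset=7 (pos 0, char 'b'): match length 2
Longest match has length 2 at offset 7.
next_char = character at position 7 + 2 = 9 -> 'f'

Best match: offset=7, length=2 (matching 'be' starting at position 0)
LZ77 triple: (7, 2, 'f')


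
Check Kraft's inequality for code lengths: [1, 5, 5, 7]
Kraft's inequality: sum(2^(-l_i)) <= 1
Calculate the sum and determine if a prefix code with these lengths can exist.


Sum = 2^(-1) + 2^(-5) + 2^(-5) + 2^(-7)
    = 0.5 + 0.03125 + 0.03125 + 0.0078125
    = 73/128 = 0.5703125
Since 0.5703125 <= 1, Kraft's inequality IS satisfied.
A prefix code with these lengths CAN exist.

Kraft sum = 0.5703125. Satisfied.


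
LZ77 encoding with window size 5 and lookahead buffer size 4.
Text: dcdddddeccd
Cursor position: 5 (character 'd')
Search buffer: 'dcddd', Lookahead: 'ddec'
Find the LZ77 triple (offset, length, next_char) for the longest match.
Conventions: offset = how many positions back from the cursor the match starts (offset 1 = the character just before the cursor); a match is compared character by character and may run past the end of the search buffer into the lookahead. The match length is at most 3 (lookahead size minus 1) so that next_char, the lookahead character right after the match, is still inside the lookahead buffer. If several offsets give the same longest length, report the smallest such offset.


Try each offset into the search buffer:
  offset=1 (pos 4, char 'd'): match length 2
  offset=2 (pos 3, char 'd'): match length 2
  offset=3 (pos 2, char 'd'): match length 2
  offset=4 (pos 1, char 'c'): match length 0
  offset=5 (pos 0, char 'd'): match length 1
Longest match has length 2, found at offsets 1, 2, 3; take the smallest, offset 1.
next_char = character at position 5 + 2 = 7 -> 'e'

Best match: offset=1, length=2 (matching 'dd' starting at position 4)
LZ77 triple: (1, 2, 'e')


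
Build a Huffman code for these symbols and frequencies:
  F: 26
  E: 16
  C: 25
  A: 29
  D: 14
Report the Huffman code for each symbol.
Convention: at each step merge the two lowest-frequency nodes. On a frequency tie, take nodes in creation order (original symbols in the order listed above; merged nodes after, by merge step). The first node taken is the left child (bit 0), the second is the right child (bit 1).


Huffman tree construction:
Step 1: Merge D(14) + E(16) = 30
Step 2: Merge C(25) + F(26) = 51
Step 3: Merge A(29) + (D+E)(30) = 59
Step 4: Merge (C+F)(51) + (A+(D+E))(59) = 110
Read each symbol's code off the tree from the root (left child = 0, right child = 1).

Codes:
  F: 01 (length 2)
  E: 111 (length 3)
  C: 00 (length 2)
  A: 10 (length 2)
  D: 110 (length 3)
Average code length: 250/110 = 2.2727 bits/symbol


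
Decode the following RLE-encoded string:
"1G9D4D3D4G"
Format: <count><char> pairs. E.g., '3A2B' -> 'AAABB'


Expanding each <count><char> pair:
  1G -> 'G'
  9D -> 'DDDDDDDDD'
  4D -> 'DDDD'
  3D -> 'DDD'
  4G -> 'GGGG'

Decoded = GDDDDDDDDDDDDDDDDGGGG


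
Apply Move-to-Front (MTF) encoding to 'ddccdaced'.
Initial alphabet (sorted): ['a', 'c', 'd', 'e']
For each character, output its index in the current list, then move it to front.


MTF encoding:
'd': index 2 in ['a', 'c', 'd', 'e'] -> ['d', 'a', 'c', 'e']
'd': index 0 in ['d', 'a', 'c', 'e'] -> ['d', 'a', 'c', 'e']
'c': index 2 in ['d', 'a', 'c', 'e'] -> ['c', 'd', 'a', 'e']
'c': index 0 in ['c', 'd', 'a', 'e'] -> ['c', 'd', 'a', 'e']
'd': index 1 in ['c', 'd', 'a', 'e'] -> ['d', 'c', 'a', 'e']
'a': index 2 in ['d', 'c', 'a', 'e'] -> ['a', 'd', 'c', 'e']
'c': index 2 in ['a', 'd', 'c', 'e'] -> ['c', 'a', 'd', 'e']
'e': index 3 in ['c', 'a', 'd', 'e'] -> ['e', 'c', 'a', 'd']
'd': index 3 in ['e', 'c', 'a', 'd'] -> ['d', 'e', 'c', 'a']


Output: [2, 0, 2, 0, 1, 2, 2, 3, 3]


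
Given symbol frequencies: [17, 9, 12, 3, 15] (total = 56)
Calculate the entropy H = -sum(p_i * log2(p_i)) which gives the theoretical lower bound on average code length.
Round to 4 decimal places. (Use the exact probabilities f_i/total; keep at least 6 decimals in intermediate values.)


Per-symbol terms -p_i * log2(p_i) with p_i = f_i/56:
  p = 17/56 = 0.303571: log2(p) = -1.719892, -p*log2(p) = 0.522110
  p = 9/56 = 0.160714: log2(p) = -2.637430, -p*log2(p) = 0.423873
  p = 12/56 = 0.214286: log2(p) = -2.222392, -p*log2(p) = 0.476227
  p = 3/56 = 0.053571: log2(p) = -4.222392, -p*log2(p) = 0.226200
  p = 15/56 = 0.267857: log2(p) = -1.900464, -p*log2(p) = 0.509053
H = 0.522110 + 0.423873 + 0.476227 + 0.226200 + 0.509053 = 2.157463

H = 2.1575 bits/symbol


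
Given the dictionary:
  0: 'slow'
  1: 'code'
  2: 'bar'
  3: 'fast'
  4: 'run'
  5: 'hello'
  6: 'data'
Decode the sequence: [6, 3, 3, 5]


Look up each index in the dictionary:
  6 -> 'data'
  3 -> 'fast'
  3 -> 'fast'
  5 -> 'hello'

Decoded: "data fast fast hello"


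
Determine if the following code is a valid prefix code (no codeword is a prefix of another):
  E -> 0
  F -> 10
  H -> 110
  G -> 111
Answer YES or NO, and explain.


Checking each pair (does one codeword prefix another?):
  E='0' vs F='10': no prefix
  E='0' vs H='110': no prefix
  E='0' vs G='111': no prefix
  F='10' vs E='0': no prefix
  F='10' vs H='110': no prefix
  F='10' vs G='111': no prefix
  H='110' vs E='0': no prefix
  H='110' vs F='10': no prefix
  H='110' vs G='111': no prefix
  G='111' vs E='0': no prefix
  G='111' vs F='10': no prefix
  G='111' vs H='110': no prefix
No violation found over all pairs.

YES -- this is a valid prefix code. No codeword is a prefix of any other codeword.


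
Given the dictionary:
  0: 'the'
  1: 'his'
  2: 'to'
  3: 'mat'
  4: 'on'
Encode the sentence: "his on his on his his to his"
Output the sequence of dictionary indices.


Look up each word in the dictionary:
  'his' -> 1
  'on' -> 4
  'his' -> 1
  'on' -> 4
  'his' -> 1
  'his' -> 1
  'to' -> 2
  'his' -> 1

Encoded: [1, 4, 1, 4, 1, 1, 2, 1]


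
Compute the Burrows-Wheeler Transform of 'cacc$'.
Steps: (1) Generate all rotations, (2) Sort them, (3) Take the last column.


Rotations (sorted):
  0: $cacc -> last char: c
  1: acc$c -> last char: c
  2: c$cac -> last char: c
  3: cacc$ -> last char: $
  4: cc$ca -> last char: a


BWT = ccc$a


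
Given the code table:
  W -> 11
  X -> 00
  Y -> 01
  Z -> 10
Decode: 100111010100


Decoding:
10 -> Z
01 -> Y
11 -> W
01 -> Y
01 -> Y
00 -> X


Result: ZYWYYX


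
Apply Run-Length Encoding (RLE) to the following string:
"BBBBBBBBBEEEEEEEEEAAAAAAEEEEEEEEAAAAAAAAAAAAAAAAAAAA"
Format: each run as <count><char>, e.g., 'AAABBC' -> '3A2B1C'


Scanning runs left to right:
  i=0: run of 'B' x 9 -> '9B'
  i=9: run of 'E' x 9 -> '9E'
  i=18: run of 'A' x 6 -> '6A'
  i=24: run of 'E' x 8 -> '8E'
  i=32: run of 'A' x 20 -> '20A'

RLE = 9B9E6A8E20A


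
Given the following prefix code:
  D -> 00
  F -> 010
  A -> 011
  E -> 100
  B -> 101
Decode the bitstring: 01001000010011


Decoding step by step:
Bits 010 -> F
Bits 010 -> F
Bits 00 -> D
Bits 010 -> F
Bits 011 -> A


Decoded message: FFDFA


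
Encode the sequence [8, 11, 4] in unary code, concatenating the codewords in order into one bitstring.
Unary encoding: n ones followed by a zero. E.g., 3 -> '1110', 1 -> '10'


Encode each number as n ones followed by a terminating 0:
  8 -> 111111110 (9 bits)
  11 -> 111111111110 (12 bits)
  4 -> 11110 (5 bits)
Total length = 9 + 12 + 5 = 26 bits.

Unary([8, 11, 4]) = 11111111011111111111011110 (26 bits)


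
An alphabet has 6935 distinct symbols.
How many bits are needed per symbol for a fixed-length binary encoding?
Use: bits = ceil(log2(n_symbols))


log2(6935) = 12.7597
Bracket: 2^12 = 4096 < 6935 <= 2^13 = 8192
So ceil(log2(6935)) = 13

bits = ceil(log2(6935)) = ceil(12.7597) = 13 bits


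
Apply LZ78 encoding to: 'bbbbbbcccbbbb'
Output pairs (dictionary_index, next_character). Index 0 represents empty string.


LZ78 encoding steps:
Dictionary: {0: ''}
Step 1: w='' (idx 0), next='b' -> output (0, 'b'), add 'b' as idx 1
Step 2: w='b' (idx 1), next='b' -> output (1, 'b'), add 'bb' as idx 2
Step 3: w='bb' (idx 2), next='b' -> output (2, 'b'), add 'bbb' as idx 3
Step 4: w='' (idx 0), next='c' -> output (0, 'c'), add 'c' as idx 4
Step 5: w='c' (idx 4), next='c' -> output (4, 'c'), add 'cc' as idx 5
Step 6: w='bbb' (idx 3), next='b' -> output (3, 'b'), add 'bbbb' as idx 6


Encoded: [(0, 'b'), (1, 'b'), (2, 'b'), (0, 'c'), (4, 'c'), (3, 'b')]


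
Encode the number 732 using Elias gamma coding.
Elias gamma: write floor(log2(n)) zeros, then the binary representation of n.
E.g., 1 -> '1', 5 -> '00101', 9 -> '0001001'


num_bits = floor(log2(732)) + 1 = 10
leading_zeros = num_bits - 1 = 9
binary(732) = 1011011100

Elias gamma(732) = '000000000' + '1011011100' = 0000000001011011100 (19 bits)


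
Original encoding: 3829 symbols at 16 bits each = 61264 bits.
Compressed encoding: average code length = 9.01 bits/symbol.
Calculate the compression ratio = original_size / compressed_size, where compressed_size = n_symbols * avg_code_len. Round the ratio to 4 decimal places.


original_size = n_symbols * orig_bits = 3829 * 16 = 61264 bits
compressed_size = n_symbols * avg_code_len = 3829 * 9.01 = 34499.29 bits
ratio = original_size / compressed_size = 61264 / 34499.29 = 1.7758

Compression ratio = 1.7758


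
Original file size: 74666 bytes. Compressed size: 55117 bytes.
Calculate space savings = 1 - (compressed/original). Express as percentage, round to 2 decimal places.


ratio = compressed/original = 55117/74666 = 0.738181
savings = 1 - ratio = 1 - 0.738181 = 0.261819
as a percentage: 0.261819 * 100 = 26.18%

Space savings = 1 - 55117/74666 = 26.18%


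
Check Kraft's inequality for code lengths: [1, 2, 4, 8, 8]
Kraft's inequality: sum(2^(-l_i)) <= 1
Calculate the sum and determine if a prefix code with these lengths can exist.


Sum = 2^(-1) + 2^(-2) + 2^(-4) + 2^(-8) + 2^(-8)
    = 0.5 + 0.25 + 0.0625 + 0.00390625 + 0.00390625
    = 210/256 = 0.8203125
Since 0.8203125 <= 1, Kraft's inequality IS satisfied.
A prefix code with these lengths CAN exist.

Kraft sum = 0.8203125. Satisfied.


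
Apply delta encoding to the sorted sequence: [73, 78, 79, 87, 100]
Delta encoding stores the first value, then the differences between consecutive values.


First value: 73
Deltas:
  78 - 73 = 5
  79 - 78 = 1
  87 - 79 = 8
  100 - 87 = 13


Delta encoded: [73, 5, 1, 8, 13]


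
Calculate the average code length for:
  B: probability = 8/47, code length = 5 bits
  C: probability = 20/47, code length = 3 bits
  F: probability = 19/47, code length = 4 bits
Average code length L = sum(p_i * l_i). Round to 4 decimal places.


Weighted contributions p_i * l_i:
  B: (8/47) * 5 = 40/47
  C: (20/47) * 3 = 60/47
  F: (19/47) * 4 = 76/47
Sum = (40 + 60 + 76)/47 = 176/47

L = 176/47 = 3.7447 bits/symbol


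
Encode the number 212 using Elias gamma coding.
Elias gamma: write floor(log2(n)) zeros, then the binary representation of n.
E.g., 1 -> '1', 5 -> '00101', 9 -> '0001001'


num_bits = floor(log2(212)) + 1 = 8
leading_zeros = num_bits - 1 = 7
binary(212) = 11010100

Elias gamma(212) = '0000000' + '11010100' = 000000011010100 (15 bits)


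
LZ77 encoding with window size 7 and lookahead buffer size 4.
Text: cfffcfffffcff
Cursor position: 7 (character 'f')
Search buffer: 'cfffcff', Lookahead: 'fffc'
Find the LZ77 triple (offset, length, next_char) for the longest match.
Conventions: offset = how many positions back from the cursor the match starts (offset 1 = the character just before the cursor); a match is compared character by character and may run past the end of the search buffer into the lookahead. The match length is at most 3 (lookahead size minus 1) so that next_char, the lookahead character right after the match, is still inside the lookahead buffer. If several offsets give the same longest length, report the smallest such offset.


Try each offset into the search buffer:
  offset=1 (pos 6, char 'f'): match length 3
  offset=2 (pos 5, char 'f'): match length 3
  offset=3 (pos 4, char 'c'): match length 0
  offset=4 (pos 3, char 'f'): match length 1
  offset=5 (pos 2, char 'f'): match length 2
  offset=6 (pos 1, char 'f'): match length 3
  offset=7 (pos 0, char 'c'): match length 0
Longest match has length 3, found at offsets 1, 2, 6; take the smallest, offset 1.
next_char = character at position 7 + 3 = 10 -> 'c'

Best match: offset=1, length=3 (matching 'fff' starting at position 6)
LZ77 triple: (1, 3, 'c')


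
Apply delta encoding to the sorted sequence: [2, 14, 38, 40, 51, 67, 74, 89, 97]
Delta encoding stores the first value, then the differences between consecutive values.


First value: 2
Deltas:
  14 - 2 = 12
  38 - 14 = 24
  40 - 38 = 2
  51 - 40 = 11
  67 - 51 = 16
  74 - 67 = 7
  89 - 74 = 15
  97 - 89 = 8


Delta encoded: [2, 12, 24, 2, 11, 16, 7, 15, 8]


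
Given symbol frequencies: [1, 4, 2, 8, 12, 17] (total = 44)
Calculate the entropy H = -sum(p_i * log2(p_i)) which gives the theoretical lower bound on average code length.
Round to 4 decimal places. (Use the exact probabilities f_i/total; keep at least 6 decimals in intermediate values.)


Per-symbol terms -p_i * log2(p_i) with p_i = f_i/44:
  p = 1/44 = 0.022727: log2(p) = -5.459432, -p*log2(p) = 0.124078
  p = 4/44 = 0.090909: log2(p) = -3.459432, -p*log2(p) = 0.314494
  p = 2/44 = 0.045455: log2(p) = -4.459432, -p*log2(p) = 0.202701
  p = 8/44 = 0.181818: log2(p) = -2.459432, -p*log2(p) = 0.447169
  p = 12/44 = 0.272727: log2(p) = -1.874469, -p*log2(p) = 0.511219
  p = 17/44 = 0.386364: log2(p) = -1.371969, -p*log2(p) = 0.530079
H = 0.124078 + 0.314494 + 0.202701 + 0.447169 + 0.511219 + 0.530079 = 2.129740

H = 2.1297 bits/symbol


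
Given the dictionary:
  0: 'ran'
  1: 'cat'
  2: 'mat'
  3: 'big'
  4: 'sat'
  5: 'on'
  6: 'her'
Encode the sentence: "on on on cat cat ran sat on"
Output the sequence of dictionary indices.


Look up each word in the dictionary:
  'on' -> 5
  'on' -> 5
  'on' -> 5
  'cat' -> 1
  'cat' -> 1
  'ran' -> 0
  'sat' -> 4
  'on' -> 5

Encoded: [5, 5, 5, 1, 1, 0, 4, 5]


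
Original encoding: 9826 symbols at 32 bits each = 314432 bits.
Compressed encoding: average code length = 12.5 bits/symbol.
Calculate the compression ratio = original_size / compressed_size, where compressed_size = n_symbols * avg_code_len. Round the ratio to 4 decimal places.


original_size = n_symbols * orig_bits = 9826 * 32 = 314432 bits
compressed_size = n_symbols * avg_code_len = 9826 * 12.5 = 122825.0 bits
ratio = original_size / compressed_size = 314432 / 122825.0 = 2.56

Compression ratio = 2.56


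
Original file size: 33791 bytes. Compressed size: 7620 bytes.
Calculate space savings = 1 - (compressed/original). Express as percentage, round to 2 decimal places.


ratio = compressed/original = 7620/33791 = 0.225504
savings = 1 - ratio = 1 - 0.225504 = 0.774496
as a percentage: 0.774496 * 100 = 77.45%

Space savings = 1 - 7620/33791 = 77.45%


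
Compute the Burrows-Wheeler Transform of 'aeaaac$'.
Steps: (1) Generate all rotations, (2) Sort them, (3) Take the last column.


Rotations (sorted):
  0: $aeaaac -> last char: c
  1: aaac$ae -> last char: e
  2: aac$aea -> last char: a
  3: ac$aeaa -> last char: a
  4: aeaaac$ -> last char: $
  5: c$aeaaa -> last char: a
  6: eaaac$a -> last char: a


BWT = ceaa$aa


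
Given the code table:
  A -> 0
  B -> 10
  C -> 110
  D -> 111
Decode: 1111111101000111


Decoding:
111 -> D
111 -> D
110 -> C
10 -> B
0 -> A
0 -> A
111 -> D


Result: DDCBAAD


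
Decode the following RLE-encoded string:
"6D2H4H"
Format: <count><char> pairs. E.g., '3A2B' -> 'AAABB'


Expanding each <count><char> pair:
  6D -> 'DDDDDD'
  2H -> 'HH'
  4H -> 'HHHH'

Decoded = DDDDDDHHHHHH


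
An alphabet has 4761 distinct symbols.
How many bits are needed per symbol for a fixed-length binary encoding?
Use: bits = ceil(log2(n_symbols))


log2(4761) = 12.217
Bracket: 2^12 = 4096 < 4761 <= 2^13 = 8192
So ceil(log2(4761)) = 13

bits = ceil(log2(4761)) = ceil(12.217) = 13 bits


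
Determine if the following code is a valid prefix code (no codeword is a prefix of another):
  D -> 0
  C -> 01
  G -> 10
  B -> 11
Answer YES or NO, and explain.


Checking each pair (does one codeword prefix another?):
  D='0' vs C='01': prefix -- VIOLATION

NO -- this is NOT a valid prefix code. D (0) is a prefix of C (01).


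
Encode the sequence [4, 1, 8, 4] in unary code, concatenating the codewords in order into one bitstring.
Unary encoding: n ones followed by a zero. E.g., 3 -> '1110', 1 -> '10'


Encode each number as n ones followed by a terminating 0:
  4 -> 11110 (5 bits)
  1 -> 10 (2 bits)
  8 -> 111111110 (9 bits)
  4 -> 11110 (5 bits)
Total length = 5 + 2 + 9 + 5 = 21 bits.

Unary([4, 1, 8, 4]) = 111101011111111011110 (21 bits)


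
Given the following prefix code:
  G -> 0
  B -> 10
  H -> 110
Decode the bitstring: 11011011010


Decoding step by step:
Bits 110 -> H
Bits 110 -> H
Bits 110 -> H
Bits 10 -> B


Decoded message: HHHB


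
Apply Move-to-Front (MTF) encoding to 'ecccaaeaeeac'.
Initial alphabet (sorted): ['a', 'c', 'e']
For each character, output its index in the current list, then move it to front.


MTF encoding:
'e': index 2 in ['a', 'c', 'e'] -> ['e', 'a', 'c']
'c': index 2 in ['e', 'a', 'c'] -> ['c', 'e', 'a']
'c': index 0 in ['c', 'e', 'a'] -> ['c', 'e', 'a']
'c': index 0 in ['c', 'e', 'a'] -> ['c', 'e', 'a']
'a': index 2 in ['c', 'e', 'a'] -> ['a', 'c', 'e']
'a': index 0 in ['a', 'c', 'e'] -> ['a', 'c', 'e']
'e': index 2 in ['a', 'c', 'e'] -> ['e', 'a', 'c']
'a': index 1 in ['e', 'a', 'c'] -> ['a', 'e', 'c']
'e': index 1 in ['a', 'e', 'c'] -> ['e', 'a', 'c']
'e': index 0 in ['e', 'a', 'c'] -> ['e', 'a', 'c']
'a': index 1 in ['e', 'a', 'c'] -> ['a', 'e', 'c']
'c': index 2 in ['a', 'e', 'c'] -> ['c', 'a', 'e']


Output: [2, 2, 0, 0, 2, 0, 2, 1, 1, 0, 1, 2]


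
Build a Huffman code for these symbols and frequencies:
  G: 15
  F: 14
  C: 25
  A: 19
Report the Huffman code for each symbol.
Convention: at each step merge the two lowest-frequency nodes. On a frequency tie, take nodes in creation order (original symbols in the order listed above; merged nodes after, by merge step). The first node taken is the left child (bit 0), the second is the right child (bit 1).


Huffman tree construction:
Step 1: Merge F(14) + G(15) = 29
Step 2: Merge A(19) + C(25) = 44
Step 3: Merge (F+G)(29) + (A+C)(44) = 73
Read each symbol's code off the tree from the root (left child = 0, right child = 1).

Codes:
  G: 01 (length 2)
  F: 00 (length 2)
  C: 11 (length 2)
  A: 10 (length 2)
Average code length: 146/73 = 2.0000 bits/symbol


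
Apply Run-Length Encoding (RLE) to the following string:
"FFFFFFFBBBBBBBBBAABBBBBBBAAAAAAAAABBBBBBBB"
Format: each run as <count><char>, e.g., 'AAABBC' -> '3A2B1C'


Scanning runs left to right:
  i=0: run of 'F' x 7 -> '7F'
  i=7: run of 'B' x 9 -> '9B'
  i=16: run of 'A' x 2 -> '2A'
  i=18: run of 'B' x 7 -> '7B'
  i=25: run of 'A' x 9 -> '9A'
  i=34: run of 'B' x 8 -> '8B'

RLE = 7F9B2A7B9A8B


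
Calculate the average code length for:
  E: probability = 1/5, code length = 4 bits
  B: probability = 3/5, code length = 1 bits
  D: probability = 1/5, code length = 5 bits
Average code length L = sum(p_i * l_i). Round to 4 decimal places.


Weighted contributions p_i * l_i:
  E: (1/5) * 4 = 4/5
  B: (3/5) * 1 = 3/5
  D: (1/5) * 5 = 5/5
Sum = (4 + 3 + 5)/5 = 12/5

L = 12/5 = 2.4000 bits/symbol


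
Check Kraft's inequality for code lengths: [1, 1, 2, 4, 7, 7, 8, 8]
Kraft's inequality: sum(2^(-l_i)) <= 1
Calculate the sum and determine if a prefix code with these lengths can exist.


Sum = 2^(-1) + 2^(-1) + 2^(-2) + 2^(-4) + 2^(-7) + 2^(-7) + 2^(-8) + 2^(-8)
    = 0.5 + 0.5 + 0.25 + 0.0625 + 0.0078125 + 0.0078125 + 0.00390625 + 0.00390625
    = 342/256 = 1.3359375
Since 1.3359375 > 1, Kraft's inequality is NOT satisfied.
A prefix code with these lengths CANNOT exist.

Kraft sum = 1.3359375. Not satisfied.


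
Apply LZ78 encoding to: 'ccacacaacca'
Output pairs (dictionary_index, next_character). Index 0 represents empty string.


LZ78 encoding steps:
Dictionary: {0: ''}
Step 1: w='' (idx 0), next='c' -> output (0, 'c'), add 'c' as idx 1
Step 2: w='c' (idx 1), next='a' -> output (1, 'a'), add 'ca' as idx 2
Step 3: w='ca' (idx 2), next='c' -> output (2, 'c'), add 'cac' as idx 3
Step 4: w='' (idx 0), next='a' -> output (0, 'a'), add 'a' as idx 4
Step 5: w='a' (idx 4), next='c' -> output (4, 'c'), add 'ac' as idx 5
Step 6: w='ca' (idx 2), end of input -> output (2, '')


Encoded: [(0, 'c'), (1, 'a'), (2, 'c'), (0, 'a'), (4, 'c'), (2, '')]


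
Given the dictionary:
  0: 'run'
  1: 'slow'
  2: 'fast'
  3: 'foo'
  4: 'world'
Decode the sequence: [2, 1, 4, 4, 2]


Look up each index in the dictionary:
  2 -> 'fast'
  1 -> 'slow'
  4 -> 'world'
  4 -> 'world'
  2 -> 'fast'

Decoded: "fast slow world world fast"


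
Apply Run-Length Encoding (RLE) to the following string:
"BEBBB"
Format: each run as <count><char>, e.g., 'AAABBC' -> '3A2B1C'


Scanning runs left to right:
  i=0: run of 'B' x 1 -> '1B'
  i=1: run of 'E' x 1 -> '1E'
  i=2: run of 'B' x 3 -> '3B'

RLE = 1B1E3B


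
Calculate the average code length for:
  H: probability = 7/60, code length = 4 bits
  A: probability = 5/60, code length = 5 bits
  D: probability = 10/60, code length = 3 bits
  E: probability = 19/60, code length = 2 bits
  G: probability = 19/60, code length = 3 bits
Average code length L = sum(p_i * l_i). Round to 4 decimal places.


Weighted contributions p_i * l_i:
  H: (7/60) * 4 = 28/60
  A: (5/60) * 5 = 25/60
  D: (10/60) * 3 = 30/60
  E: (19/60) * 2 = 38/60
  G: (19/60) * 3 = 57/60
Sum = (28 + 25 + 30 + 38 + 57)/60 = 178/60

L = 178/60 = 2.9667 bits/symbol
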